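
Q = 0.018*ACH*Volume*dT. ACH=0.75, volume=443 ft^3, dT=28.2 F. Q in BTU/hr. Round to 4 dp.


Q = 0.018 * 0.75 * 443 * 28.2 = 168.6501 BTU/hr

168.6501 BTU/hr


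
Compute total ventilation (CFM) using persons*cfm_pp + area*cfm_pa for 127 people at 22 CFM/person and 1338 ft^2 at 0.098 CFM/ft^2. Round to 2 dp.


Total = 127*22 + 1338*0.098 = 2925.12 CFM

2925.12 CFM


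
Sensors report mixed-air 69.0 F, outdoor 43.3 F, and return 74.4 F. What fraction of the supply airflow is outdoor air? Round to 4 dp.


frac = (69.0 - 74.4) / (43.3 - 74.4) = 0.1736

0.1736


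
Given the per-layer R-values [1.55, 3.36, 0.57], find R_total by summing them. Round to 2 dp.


R_total = 1.55 + 3.36 + 0.57 = 5.48

5.48


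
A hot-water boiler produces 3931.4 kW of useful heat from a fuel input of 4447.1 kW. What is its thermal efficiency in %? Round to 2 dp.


eta = (3931.4/4447.1)*100 = 88.40 %

88.40 %


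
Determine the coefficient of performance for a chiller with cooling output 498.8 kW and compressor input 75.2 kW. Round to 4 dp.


COP = 498.8 / 75.2 = 6.6330

6.6330


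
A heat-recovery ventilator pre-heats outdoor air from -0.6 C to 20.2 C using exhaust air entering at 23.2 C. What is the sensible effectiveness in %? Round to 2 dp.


eff = (20.2-(-0.6))/(23.2-(-0.6))*100 = 87.39 %

87.39 %


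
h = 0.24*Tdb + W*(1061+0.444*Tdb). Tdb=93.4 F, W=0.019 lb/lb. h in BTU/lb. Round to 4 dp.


h = 0.24*93.4 + 0.019*(1061+0.444*93.4) = 43.3629 BTU/lb

43.3629 BTU/lb


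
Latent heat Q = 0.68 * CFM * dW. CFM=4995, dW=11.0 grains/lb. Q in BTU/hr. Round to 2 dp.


Q = 0.68 * 4995 * 11.0 = 37362.60 BTU/hr

37362.60 BTU/hr


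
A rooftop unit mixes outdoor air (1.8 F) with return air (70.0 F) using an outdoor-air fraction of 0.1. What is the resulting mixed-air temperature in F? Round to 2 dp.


T_mix = 0.1*1.8 + 0.9*70.0 = 63.18 F

63.18 F


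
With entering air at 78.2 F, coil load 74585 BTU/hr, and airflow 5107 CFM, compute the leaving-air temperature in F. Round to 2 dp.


dT = 74585/(1.08*5107) = 13.5227
T_leave = 78.2 - 13.5227 = 64.68 F

64.68 F


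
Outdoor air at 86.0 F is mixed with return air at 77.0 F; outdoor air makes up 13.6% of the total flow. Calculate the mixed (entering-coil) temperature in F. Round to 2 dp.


T_mix = 77.0 + (13.6/100)*(86.0-77.0) = 78.22 F

78.22 F


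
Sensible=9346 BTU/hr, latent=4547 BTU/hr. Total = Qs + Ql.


Qt = 9346 + 4547 = 13893 BTU/hr

13893 BTU/hr


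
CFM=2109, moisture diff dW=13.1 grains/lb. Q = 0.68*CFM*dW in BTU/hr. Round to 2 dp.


Q = 0.68 * 2109 * 13.1 = 18786.97 BTU/hr

18786.97 BTU/hr


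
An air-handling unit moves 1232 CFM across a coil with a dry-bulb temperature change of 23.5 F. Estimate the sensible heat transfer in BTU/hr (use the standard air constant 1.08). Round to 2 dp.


Q = 1.08 * 1232 * 23.5 = 31268.16 BTU/hr

31268.16 BTU/hr


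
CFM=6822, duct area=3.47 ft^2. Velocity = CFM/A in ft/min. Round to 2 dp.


V = 6822 / 3.47 = 1965.99 ft/min

1965.99 ft/min


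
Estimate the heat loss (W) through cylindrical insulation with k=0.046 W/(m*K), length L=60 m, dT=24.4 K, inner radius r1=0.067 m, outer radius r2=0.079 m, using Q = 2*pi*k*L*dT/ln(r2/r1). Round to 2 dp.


Q = 2*pi*0.046*60*24.4/ln(0.079/0.067) = 2568.26 W

2568.26 W


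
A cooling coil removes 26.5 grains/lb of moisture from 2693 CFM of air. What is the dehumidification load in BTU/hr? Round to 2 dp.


Q = 0.68 * 2693 * 26.5 = 48527.86 BTU/hr

48527.86 BTU/hr


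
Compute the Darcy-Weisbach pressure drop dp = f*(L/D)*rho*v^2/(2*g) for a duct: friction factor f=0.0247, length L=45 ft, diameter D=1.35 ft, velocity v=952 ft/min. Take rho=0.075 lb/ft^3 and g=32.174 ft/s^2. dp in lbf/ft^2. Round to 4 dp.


v_fps = 952/60 = 15.8667 ft/s
dp = 0.0247*(45/1.35)*0.075*15.8667^2/(2*32.174) = 0.2416 lbf/ft^2

0.2416 lbf/ft^2


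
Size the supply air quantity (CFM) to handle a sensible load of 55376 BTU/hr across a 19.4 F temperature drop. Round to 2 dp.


CFM = 55376 / (1.08 * 19.4) = 2642.99

2642.99 CFM


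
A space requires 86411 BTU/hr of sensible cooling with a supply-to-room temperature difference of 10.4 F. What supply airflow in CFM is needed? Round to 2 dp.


CFM = 86411 / (1.08 * 10.4) = 7693.29

7693.29 CFM


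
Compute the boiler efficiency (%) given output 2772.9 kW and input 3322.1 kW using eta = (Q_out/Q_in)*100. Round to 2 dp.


eta = (2772.9/3322.1)*100 = 83.47 %

83.47 %


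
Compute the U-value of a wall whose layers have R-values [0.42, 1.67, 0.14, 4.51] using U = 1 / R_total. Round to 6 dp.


R_total = 0.42 + 1.67 + 0.14 + 4.51 = 6.74
U = 1/6.74 = 0.148368

0.148368


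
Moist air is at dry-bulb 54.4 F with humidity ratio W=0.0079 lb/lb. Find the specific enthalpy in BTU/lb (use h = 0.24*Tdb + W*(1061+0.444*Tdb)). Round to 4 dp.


h = 0.24*54.4 + 0.0079*(1061+0.444*54.4) = 21.6287 BTU/lb

21.6287 BTU/lb


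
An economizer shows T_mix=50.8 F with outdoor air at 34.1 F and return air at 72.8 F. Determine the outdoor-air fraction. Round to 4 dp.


frac = (50.8 - 72.8) / (34.1 - 72.8) = 0.5685

0.5685


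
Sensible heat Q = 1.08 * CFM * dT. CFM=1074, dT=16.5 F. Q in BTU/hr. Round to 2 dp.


Q = 1.08 * 1074 * 16.5 = 19138.68 BTU/hr

19138.68 BTU/hr


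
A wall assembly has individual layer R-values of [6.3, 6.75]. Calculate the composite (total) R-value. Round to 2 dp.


R_total = 6.3 + 6.75 = 13.05

13.05


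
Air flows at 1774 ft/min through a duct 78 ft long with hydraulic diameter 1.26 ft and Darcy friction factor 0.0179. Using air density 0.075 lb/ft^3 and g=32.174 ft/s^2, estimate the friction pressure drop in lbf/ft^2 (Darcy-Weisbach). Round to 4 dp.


v_fps = 1774/60 = 29.5667 ft/s
dp = 0.0179*(78/1.26)*0.075*29.5667^2/(2*32.174) = 1.1290 lbf/ft^2

1.1290 lbf/ft^2


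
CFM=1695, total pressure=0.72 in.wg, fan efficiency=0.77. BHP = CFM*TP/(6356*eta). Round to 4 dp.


BHP = 1695 * 0.72 / (6356 * 0.77) = 0.2494 hp

0.2494 hp


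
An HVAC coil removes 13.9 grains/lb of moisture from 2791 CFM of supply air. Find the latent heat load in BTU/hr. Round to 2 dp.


Q = 0.68 * 2791 * 13.9 = 26380.53 BTU/hr

26380.53 BTU/hr


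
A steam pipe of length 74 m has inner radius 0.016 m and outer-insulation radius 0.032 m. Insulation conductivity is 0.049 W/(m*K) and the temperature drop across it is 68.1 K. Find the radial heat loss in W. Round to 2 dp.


Q = 2*pi*0.049*74*68.1/ln(0.032/0.016) = 2238.36 W

2238.36 W


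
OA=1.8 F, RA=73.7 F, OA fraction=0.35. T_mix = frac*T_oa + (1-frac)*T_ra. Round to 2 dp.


T_mix = 0.35*1.8 + 0.65*73.7 = 48.54 F

48.54 F


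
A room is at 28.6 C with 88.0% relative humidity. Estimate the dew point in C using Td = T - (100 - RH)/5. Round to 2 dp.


Td = 28.6 - (100-88.0)/5 = 26.20 C

26.20 C


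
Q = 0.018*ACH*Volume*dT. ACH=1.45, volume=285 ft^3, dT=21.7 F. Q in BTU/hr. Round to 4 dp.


Q = 0.018 * 1.45 * 285 * 21.7 = 161.4155 BTU/hr

161.4155 BTU/hr


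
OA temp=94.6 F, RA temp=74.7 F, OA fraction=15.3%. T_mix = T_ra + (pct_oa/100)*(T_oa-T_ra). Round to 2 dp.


T_mix = 74.7 + (15.3/100)*(94.6-74.7) = 77.74 F

77.74 F


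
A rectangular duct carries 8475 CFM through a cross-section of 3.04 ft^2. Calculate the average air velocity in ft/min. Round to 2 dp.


V = 8475 / 3.04 = 2787.83 ft/min

2787.83 ft/min


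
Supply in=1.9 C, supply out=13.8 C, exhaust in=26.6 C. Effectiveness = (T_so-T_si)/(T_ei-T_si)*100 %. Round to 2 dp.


eff = (13.8-1.9)/(26.6-1.9)*100 = 48.18 %

48.18 %


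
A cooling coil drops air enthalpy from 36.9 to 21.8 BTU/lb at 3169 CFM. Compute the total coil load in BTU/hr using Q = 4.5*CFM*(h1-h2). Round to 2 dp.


Q = 4.5 * 3169 * (36.9 - 21.8) = 215333.55 BTU/hr

215333.55 BTU/hr


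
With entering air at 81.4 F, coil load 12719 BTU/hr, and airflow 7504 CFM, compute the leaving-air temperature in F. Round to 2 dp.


dT = 12719/(1.08*7504) = 1.5694
T_leave = 81.4 - 1.5694 = 79.83 F

79.83 F


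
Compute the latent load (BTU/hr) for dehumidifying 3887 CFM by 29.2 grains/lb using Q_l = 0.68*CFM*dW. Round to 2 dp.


Q = 0.68 * 3887 * 29.2 = 77180.27 BTU/hr

77180.27 BTU/hr


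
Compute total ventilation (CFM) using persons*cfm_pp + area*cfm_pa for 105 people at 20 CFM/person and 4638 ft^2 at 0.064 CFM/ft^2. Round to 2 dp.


Total = 105*20 + 4638*0.064 = 2396.83 CFM

2396.83 CFM


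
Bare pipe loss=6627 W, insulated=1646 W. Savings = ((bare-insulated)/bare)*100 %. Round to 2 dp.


Savings = ((6627-1646)/6627)*100 = 75.16 %

75.16 %


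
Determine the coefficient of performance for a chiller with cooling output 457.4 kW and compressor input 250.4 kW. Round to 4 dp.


COP = 457.4 / 250.4 = 1.8267

1.8267


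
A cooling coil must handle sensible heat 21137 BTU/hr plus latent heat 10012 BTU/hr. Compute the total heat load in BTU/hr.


Qt = 21137 + 10012 = 31149 BTU/hr

31149 BTU/hr


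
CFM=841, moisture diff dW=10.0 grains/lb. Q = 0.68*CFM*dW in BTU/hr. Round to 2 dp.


Q = 0.68 * 841 * 10.0 = 5718.80 BTU/hr

5718.80 BTU/hr


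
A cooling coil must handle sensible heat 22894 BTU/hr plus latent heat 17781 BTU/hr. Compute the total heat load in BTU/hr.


Qt = 22894 + 17781 = 40675 BTU/hr

40675 BTU/hr


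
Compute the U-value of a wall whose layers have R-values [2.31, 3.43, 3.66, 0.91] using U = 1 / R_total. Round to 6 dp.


R_total = 2.31 + 3.43 + 3.66 + 0.91 = 10.31
U = 1/10.31 = 0.096993

0.096993


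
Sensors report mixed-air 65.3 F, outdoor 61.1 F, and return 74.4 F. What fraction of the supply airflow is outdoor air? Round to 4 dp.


frac = (65.3 - 74.4) / (61.1 - 74.4) = 0.6842

0.6842


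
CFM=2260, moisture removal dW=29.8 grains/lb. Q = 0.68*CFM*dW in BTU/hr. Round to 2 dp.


Q = 0.68 * 2260 * 29.8 = 45796.64 BTU/hr

45796.64 BTU/hr


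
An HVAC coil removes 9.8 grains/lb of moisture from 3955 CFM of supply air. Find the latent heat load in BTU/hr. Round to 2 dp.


Q = 0.68 * 3955 * 9.8 = 26356.12 BTU/hr

26356.12 BTU/hr


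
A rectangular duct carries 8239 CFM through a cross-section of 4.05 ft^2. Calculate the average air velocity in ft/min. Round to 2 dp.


V = 8239 / 4.05 = 2034.32 ft/min

2034.32 ft/min


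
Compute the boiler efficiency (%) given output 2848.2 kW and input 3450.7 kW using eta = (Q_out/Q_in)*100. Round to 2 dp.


eta = (2848.2/3450.7)*100 = 82.54 %

82.54 %


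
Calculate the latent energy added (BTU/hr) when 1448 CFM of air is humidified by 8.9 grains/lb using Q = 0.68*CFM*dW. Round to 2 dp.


Q = 0.68 * 1448 * 8.9 = 8763.30 BTU/hr

8763.30 BTU/hr


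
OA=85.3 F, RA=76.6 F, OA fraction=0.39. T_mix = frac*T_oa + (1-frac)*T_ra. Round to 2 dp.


T_mix = 0.39*85.3 + 0.61*76.6 = 79.99 F

79.99 F


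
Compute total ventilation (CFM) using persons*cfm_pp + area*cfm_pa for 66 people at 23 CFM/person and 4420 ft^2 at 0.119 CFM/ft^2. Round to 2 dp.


Total = 66*23 + 4420*0.119 = 2043.98 CFM

2043.98 CFM


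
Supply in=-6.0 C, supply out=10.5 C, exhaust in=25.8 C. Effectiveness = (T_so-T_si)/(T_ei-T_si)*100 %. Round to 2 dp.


eff = (10.5-(-6.0))/(25.8-(-6.0))*100 = 51.89 %

51.89 %


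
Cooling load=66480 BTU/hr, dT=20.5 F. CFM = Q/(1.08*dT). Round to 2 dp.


CFM = 66480 / (1.08 * 20.5) = 3002.71

3002.71 CFM


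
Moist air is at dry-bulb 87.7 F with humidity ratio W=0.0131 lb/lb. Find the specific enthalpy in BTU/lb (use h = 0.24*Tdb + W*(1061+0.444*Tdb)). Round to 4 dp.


h = 0.24*87.7 + 0.0131*(1061+0.444*87.7) = 35.4572 BTU/lb

35.4572 BTU/lb


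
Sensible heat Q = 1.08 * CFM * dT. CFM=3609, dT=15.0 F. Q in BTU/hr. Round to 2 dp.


Q = 1.08 * 3609 * 15.0 = 58465.80 BTU/hr

58465.80 BTU/hr


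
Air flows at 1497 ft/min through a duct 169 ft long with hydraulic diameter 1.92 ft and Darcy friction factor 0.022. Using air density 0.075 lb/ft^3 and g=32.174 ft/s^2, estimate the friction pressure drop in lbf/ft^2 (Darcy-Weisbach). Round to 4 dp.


v_fps = 1497/60 = 24.95 ft/s
dp = 0.022*(169/1.92)*0.075*24.95^2/(2*32.174) = 1.4050 lbf/ft^2

1.4050 lbf/ft^2


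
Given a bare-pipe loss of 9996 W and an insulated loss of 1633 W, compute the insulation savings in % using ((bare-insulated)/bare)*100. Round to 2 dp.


Savings = ((9996-1633)/9996)*100 = 83.66 %

83.66 %


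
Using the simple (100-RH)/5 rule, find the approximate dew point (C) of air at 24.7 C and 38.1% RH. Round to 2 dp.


Td = 24.7 - (100-38.1)/5 = 12.32 C

12.32 C


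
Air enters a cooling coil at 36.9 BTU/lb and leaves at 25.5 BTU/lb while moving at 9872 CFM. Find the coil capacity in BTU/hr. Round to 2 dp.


Q = 4.5 * 9872 * (36.9 - 25.5) = 506433.60 BTU/hr

506433.60 BTU/hr


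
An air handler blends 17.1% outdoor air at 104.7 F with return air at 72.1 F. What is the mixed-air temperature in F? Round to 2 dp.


T_mix = 72.1 + (17.1/100)*(104.7-72.1) = 77.67 F

77.67 F


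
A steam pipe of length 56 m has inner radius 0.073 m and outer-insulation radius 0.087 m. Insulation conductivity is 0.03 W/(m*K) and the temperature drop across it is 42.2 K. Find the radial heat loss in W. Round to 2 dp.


Q = 2*pi*0.03*56*42.2/ln(0.087/0.073) = 2538.93 W

2538.93 W


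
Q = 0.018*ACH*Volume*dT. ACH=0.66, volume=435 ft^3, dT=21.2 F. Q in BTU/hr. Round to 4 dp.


Q = 0.018 * 0.66 * 435 * 21.2 = 109.5574 BTU/hr

109.5574 BTU/hr


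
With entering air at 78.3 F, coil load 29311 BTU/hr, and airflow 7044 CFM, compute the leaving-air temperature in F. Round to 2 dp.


dT = 29311/(1.08*7044) = 3.8529
T_leave = 78.3 - 3.8529 = 74.45 F

74.45 F


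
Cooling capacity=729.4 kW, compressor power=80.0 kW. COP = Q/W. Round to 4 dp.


COP = 729.4 / 80.0 = 9.1175

9.1175


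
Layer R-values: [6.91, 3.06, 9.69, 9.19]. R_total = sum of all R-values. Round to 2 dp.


R_total = 6.91 + 3.06 + 9.69 + 9.19 = 28.85

28.85


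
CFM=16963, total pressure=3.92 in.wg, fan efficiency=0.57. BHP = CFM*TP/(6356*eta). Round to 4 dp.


BHP = 16963 * 3.92 / (6356 * 0.57) = 18.3540 hp

18.3540 hp


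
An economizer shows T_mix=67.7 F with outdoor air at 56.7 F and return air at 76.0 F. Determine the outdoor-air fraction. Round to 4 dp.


frac = (67.7 - 76.0) / (56.7 - 76.0) = 0.4301

0.4301


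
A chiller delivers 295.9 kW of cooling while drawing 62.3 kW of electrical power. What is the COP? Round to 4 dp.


COP = 295.9 / 62.3 = 4.7496

4.7496


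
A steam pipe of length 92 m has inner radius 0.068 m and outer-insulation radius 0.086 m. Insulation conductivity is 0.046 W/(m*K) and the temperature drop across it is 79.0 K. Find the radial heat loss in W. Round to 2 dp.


Q = 2*pi*0.046*92*79.0/ln(0.086/0.068) = 8945.02 W

8945.02 W


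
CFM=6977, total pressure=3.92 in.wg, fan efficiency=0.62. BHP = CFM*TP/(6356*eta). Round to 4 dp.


BHP = 6977 * 3.92 / (6356 * 0.62) = 6.9403 hp

6.9403 hp


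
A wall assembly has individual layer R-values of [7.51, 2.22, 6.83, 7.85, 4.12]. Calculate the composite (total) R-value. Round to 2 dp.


R_total = 7.51 + 2.22 + 6.83 + 7.85 + 4.12 = 28.53

28.53


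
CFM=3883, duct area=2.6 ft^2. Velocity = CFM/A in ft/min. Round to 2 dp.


V = 3883 / 2.6 = 1493.46 ft/min

1493.46 ft/min


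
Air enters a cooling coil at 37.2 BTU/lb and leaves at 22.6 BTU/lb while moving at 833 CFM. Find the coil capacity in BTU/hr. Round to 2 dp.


Q = 4.5 * 833 * (37.2 - 22.6) = 54728.10 BTU/hr

54728.10 BTU/hr


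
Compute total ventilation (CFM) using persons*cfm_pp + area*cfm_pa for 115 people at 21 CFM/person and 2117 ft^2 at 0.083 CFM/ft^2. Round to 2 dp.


Total = 115*21 + 2117*0.083 = 2590.71 CFM

2590.71 CFM


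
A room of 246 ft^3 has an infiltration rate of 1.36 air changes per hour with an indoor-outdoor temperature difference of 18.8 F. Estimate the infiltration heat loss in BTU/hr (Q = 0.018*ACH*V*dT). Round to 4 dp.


Q = 0.018 * 1.36 * 246 * 18.8 = 113.2151 BTU/hr

113.2151 BTU/hr


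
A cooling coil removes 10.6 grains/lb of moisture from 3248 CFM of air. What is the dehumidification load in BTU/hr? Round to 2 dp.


Q = 0.68 * 3248 * 10.6 = 23411.58 BTU/hr

23411.58 BTU/hr


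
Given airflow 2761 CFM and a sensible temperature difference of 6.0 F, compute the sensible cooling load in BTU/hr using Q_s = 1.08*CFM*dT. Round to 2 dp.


Q = 1.08 * 2761 * 6.0 = 17891.28 BTU/hr

17891.28 BTU/hr


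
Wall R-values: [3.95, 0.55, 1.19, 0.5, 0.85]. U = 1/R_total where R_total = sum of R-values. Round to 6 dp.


R_total = 3.95 + 0.55 + 1.19 + 0.5 + 0.85 = 7.04
U = 1/7.04 = 0.142045

0.142045


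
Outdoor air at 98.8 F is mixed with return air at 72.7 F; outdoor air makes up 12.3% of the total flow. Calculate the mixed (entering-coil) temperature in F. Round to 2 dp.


T_mix = 72.7 + (12.3/100)*(98.8-72.7) = 75.91 F

75.91 F


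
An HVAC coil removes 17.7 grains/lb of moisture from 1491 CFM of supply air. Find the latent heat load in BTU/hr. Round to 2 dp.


Q = 0.68 * 1491 * 17.7 = 17945.68 BTU/hr

17945.68 BTU/hr


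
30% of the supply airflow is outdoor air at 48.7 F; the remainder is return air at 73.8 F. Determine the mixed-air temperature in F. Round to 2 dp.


T_mix = 0.3*48.7 + 0.7*73.8 = 66.27 F

66.27 F


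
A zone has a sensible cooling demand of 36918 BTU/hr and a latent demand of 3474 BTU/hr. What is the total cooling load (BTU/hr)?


Qt = 36918 + 3474 = 40392 BTU/hr

40392 BTU/hr


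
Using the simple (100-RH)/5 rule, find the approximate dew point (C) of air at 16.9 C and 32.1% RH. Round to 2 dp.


Td = 16.9 - (100-32.1)/5 = 3.32 C

3.32 C


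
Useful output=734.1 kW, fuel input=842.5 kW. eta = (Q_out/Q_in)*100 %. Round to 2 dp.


eta = (734.1/842.5)*100 = 87.13 %

87.13 %


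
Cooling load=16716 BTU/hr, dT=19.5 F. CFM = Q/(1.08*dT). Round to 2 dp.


CFM = 16716 / (1.08 * 19.5) = 793.73

793.73 CFM


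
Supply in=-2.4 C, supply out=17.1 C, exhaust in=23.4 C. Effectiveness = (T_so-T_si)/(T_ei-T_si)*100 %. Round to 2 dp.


eff = (17.1-(-2.4))/(23.4-(-2.4))*100 = 75.58 %

75.58 %


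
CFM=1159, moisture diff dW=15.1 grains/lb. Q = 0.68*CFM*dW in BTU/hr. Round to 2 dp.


Q = 0.68 * 1159 * 15.1 = 11900.61 BTU/hr

11900.61 BTU/hr


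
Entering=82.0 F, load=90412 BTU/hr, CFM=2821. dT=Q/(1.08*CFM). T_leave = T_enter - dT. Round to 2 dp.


dT = 90412/(1.08*2821) = 29.6756
T_leave = 82.0 - 29.6756 = 52.32 F

52.32 F


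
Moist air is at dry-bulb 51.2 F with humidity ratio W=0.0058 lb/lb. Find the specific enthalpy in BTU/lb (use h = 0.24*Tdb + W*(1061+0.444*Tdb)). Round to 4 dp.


h = 0.24*51.2 + 0.0058*(1061+0.444*51.2) = 18.5737 BTU/lb

18.5737 BTU/lb


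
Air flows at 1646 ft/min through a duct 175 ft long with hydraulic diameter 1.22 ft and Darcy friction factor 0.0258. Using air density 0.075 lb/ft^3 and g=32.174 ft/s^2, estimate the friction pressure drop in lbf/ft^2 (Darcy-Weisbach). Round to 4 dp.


v_fps = 1646/60 = 27.4333 ft/s
dp = 0.0258*(175/1.22)*0.075*27.4333^2/(2*32.174) = 3.2462 lbf/ft^2

3.2462 lbf/ft^2


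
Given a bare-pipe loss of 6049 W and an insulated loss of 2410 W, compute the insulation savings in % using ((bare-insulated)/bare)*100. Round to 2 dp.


Savings = ((6049-2410)/6049)*100 = 60.16 %

60.16 %


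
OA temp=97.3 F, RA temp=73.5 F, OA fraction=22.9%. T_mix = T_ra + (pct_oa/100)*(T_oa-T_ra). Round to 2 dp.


T_mix = 73.5 + (22.9/100)*(97.3-73.5) = 78.95 F

78.95 F


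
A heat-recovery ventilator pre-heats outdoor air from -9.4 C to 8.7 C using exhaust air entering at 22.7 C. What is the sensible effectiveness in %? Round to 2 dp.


eff = (8.7-(-9.4))/(22.7-(-9.4))*100 = 56.39 %

56.39 %


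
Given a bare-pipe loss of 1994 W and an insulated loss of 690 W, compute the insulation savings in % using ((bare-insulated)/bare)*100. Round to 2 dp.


Savings = ((1994-690)/1994)*100 = 65.40 %

65.40 %


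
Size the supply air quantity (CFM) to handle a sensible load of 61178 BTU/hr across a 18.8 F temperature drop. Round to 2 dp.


CFM = 61178 / (1.08 * 18.8) = 3013.10

3013.10 CFM


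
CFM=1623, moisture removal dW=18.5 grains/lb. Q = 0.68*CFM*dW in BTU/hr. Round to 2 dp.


Q = 0.68 * 1623 * 18.5 = 20417.34 BTU/hr

20417.34 BTU/hr


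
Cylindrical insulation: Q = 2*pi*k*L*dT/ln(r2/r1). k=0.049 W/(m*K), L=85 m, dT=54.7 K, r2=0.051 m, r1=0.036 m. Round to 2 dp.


Q = 2*pi*0.049*85*54.7/ln(0.051/0.036) = 4109.80 W

4109.80 W


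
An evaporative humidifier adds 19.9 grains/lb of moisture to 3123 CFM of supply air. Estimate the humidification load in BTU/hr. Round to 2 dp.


Q = 0.68 * 3123 * 19.9 = 42260.44 BTU/hr

42260.44 BTU/hr


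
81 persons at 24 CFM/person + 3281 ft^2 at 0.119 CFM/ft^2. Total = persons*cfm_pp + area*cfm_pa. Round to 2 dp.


Total = 81*24 + 3281*0.119 = 2334.44 CFM

2334.44 CFM


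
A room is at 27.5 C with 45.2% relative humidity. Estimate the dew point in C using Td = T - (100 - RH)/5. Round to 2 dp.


Td = 27.5 - (100-45.2)/5 = 16.54 C

16.54 C


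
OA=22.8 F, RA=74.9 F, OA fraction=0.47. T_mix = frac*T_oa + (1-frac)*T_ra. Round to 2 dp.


T_mix = 0.47*22.8 + 0.53*74.9 = 50.41 F

50.41 F


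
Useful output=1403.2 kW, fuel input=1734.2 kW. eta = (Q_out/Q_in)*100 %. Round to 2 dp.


eta = (1403.2/1734.2)*100 = 80.91 %

80.91 %


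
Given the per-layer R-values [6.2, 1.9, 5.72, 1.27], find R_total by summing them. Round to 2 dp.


R_total = 6.2 + 1.9 + 5.72 + 1.27 = 15.09

15.09


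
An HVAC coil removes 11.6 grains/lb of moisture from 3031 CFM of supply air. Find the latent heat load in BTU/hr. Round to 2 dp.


Q = 0.68 * 3031 * 11.6 = 23908.53 BTU/hr

23908.53 BTU/hr


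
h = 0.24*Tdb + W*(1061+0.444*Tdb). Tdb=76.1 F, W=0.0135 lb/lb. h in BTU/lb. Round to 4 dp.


h = 0.24*76.1 + 0.0135*(1061+0.444*76.1) = 33.0436 BTU/lb

33.0436 BTU/lb


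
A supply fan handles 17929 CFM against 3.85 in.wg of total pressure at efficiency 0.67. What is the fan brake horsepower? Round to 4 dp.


BHP = 17929 * 3.85 / (6356 * 0.67) = 16.2091 hp

16.2091 hp


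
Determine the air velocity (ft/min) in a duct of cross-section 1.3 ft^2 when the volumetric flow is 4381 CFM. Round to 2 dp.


V = 4381 / 1.3 = 3370.00 ft/min

3370.00 ft/min


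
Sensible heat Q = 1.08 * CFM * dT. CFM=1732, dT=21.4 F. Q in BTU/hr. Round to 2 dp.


Q = 1.08 * 1732 * 21.4 = 40029.98 BTU/hr

40029.98 BTU/hr


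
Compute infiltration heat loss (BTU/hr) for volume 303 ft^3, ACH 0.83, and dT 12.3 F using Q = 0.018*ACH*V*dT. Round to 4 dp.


Q = 0.018 * 0.83 * 303 * 12.3 = 55.6799 BTU/hr

55.6799 BTU/hr


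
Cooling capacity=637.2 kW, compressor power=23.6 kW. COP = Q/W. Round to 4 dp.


COP = 637.2 / 23.6 = 27.0000

27.0000


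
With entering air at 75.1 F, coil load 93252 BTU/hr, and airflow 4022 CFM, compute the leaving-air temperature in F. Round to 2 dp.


dT = 93252/(1.08*4022) = 21.4680
T_leave = 75.1 - 21.4680 = 53.63 F

53.63 F


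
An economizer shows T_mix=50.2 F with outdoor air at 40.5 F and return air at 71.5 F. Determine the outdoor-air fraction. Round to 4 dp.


frac = (50.2 - 71.5) / (40.5 - 71.5) = 0.6871

0.6871


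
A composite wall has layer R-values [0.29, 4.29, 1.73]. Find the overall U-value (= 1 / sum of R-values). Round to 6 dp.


R_total = 0.29 + 4.29 + 1.73 = 6.31
U = 1/6.31 = 0.158479

0.158479


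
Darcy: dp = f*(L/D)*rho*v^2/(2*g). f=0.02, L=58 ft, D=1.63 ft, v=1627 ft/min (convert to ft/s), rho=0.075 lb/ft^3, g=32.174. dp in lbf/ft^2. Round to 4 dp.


v_fps = 1627/60 = 27.1167 ft/s
dp = 0.02*(58/1.63)*0.075*27.1167^2/(2*32.174) = 0.6099 lbf/ft^2

0.6099 lbf/ft^2


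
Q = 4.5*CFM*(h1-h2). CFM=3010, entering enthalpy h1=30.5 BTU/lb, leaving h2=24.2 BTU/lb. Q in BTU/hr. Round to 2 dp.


Q = 4.5 * 3010 * (30.5 - 24.2) = 85333.50 BTU/hr

85333.50 BTU/hr


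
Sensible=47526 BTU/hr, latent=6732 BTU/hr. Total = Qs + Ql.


Qt = 47526 + 6732 = 54258 BTU/hr

54258 BTU/hr


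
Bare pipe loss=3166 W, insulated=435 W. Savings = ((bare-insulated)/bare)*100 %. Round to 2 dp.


Savings = ((3166-435)/3166)*100 = 86.26 %

86.26 %


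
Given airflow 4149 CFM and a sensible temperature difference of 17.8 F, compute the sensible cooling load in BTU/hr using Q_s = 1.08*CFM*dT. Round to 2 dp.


Q = 1.08 * 4149 * 17.8 = 79760.38 BTU/hr

79760.38 BTU/hr


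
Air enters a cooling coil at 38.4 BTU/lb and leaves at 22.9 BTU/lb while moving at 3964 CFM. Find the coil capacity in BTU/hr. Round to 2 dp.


Q = 4.5 * 3964 * (38.4 - 22.9) = 276489.00 BTU/hr

276489.00 BTU/hr


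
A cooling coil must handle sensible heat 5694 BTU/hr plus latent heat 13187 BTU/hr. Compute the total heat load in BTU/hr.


Qt = 5694 + 13187 = 18881 BTU/hr

18881 BTU/hr


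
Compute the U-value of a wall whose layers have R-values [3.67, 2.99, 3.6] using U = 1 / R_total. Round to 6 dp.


R_total = 3.67 + 2.99 + 3.6 = 10.26
U = 1/10.26 = 0.097466

0.097466


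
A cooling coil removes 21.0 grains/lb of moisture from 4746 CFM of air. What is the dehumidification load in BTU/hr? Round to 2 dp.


Q = 0.68 * 4746 * 21.0 = 67772.88 BTU/hr

67772.88 BTU/hr


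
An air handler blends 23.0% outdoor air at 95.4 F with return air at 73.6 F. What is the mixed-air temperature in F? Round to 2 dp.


T_mix = 73.6 + (23.0/100)*(95.4-73.6) = 78.61 F

78.61 F


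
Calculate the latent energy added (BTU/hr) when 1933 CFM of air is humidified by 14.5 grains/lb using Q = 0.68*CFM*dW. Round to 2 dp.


Q = 0.68 * 1933 * 14.5 = 19059.38 BTU/hr

19059.38 BTU/hr


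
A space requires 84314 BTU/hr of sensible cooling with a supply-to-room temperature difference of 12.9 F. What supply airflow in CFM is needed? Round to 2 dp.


CFM = 84314 / (1.08 * 12.9) = 6051.82

6051.82 CFM


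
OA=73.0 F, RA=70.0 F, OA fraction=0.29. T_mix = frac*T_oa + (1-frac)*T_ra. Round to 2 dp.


T_mix = 0.29*73.0 + 0.71*70.0 = 70.87 F

70.87 F


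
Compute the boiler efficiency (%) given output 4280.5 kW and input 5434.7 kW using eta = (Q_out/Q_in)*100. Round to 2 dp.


eta = (4280.5/5434.7)*100 = 78.76 %

78.76 %


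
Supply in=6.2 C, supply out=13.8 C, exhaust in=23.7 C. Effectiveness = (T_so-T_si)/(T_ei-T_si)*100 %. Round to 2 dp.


eff = (13.8-6.2)/(23.7-6.2)*100 = 43.43 %

43.43 %


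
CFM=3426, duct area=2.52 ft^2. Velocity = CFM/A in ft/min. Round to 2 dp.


V = 3426 / 2.52 = 1359.52 ft/min

1359.52 ft/min


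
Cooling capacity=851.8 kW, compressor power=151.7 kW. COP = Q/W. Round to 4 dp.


COP = 851.8 / 151.7 = 5.6150

5.6150


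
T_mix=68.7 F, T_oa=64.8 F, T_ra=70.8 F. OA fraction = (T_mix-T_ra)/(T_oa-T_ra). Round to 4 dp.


frac = (68.7 - 70.8) / (64.8 - 70.8) = 0.3500

0.3500


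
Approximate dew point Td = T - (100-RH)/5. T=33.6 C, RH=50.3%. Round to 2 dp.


Td = 33.6 - (100-50.3)/5 = 23.66 C

23.66 C


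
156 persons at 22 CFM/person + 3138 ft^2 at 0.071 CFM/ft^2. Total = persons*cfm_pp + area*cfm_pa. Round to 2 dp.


Total = 156*22 + 3138*0.071 = 3654.80 CFM

3654.80 CFM


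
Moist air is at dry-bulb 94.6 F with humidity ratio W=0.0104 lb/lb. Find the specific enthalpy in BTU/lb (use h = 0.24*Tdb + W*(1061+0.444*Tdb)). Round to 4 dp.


h = 0.24*94.6 + 0.0104*(1061+0.444*94.6) = 34.1752 BTU/lb

34.1752 BTU/lb


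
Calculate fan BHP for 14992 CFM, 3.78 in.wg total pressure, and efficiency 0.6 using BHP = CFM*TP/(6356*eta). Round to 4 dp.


BHP = 14992 * 3.78 / (6356 * 0.6) = 14.8599 hp

14.8599 hp


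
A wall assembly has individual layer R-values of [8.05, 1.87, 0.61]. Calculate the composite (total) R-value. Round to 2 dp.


R_total = 8.05 + 1.87 + 0.61 = 10.53

10.53


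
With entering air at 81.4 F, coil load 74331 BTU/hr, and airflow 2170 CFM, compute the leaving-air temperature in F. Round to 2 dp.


dT = 74331/(1.08*2170) = 31.7166
T_leave = 81.4 - 31.7166 = 49.68 F

49.68 F


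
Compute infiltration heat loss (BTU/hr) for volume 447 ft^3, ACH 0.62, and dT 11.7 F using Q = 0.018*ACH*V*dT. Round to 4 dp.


Q = 0.018 * 0.62 * 447 * 11.7 = 58.3657 BTU/hr

58.3657 BTU/hr


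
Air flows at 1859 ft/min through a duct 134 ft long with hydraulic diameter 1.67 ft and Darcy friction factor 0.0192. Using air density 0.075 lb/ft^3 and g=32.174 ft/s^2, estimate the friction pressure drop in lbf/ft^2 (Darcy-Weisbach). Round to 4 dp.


v_fps = 1859/60 = 30.9833 ft/s
dp = 0.0192*(134/1.67)*0.075*30.9833^2/(2*32.174) = 1.7237 lbf/ft^2

1.7237 lbf/ft^2


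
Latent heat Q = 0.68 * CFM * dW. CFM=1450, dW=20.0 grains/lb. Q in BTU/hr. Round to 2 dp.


Q = 0.68 * 1450 * 20.0 = 19720.00 BTU/hr

19720.00 BTU/hr


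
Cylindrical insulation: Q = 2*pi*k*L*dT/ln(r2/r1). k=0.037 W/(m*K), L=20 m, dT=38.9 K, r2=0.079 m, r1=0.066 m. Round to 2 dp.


Q = 2*pi*0.037*20*38.9/ln(0.079/0.066) = 1005.98 W

1005.98 W


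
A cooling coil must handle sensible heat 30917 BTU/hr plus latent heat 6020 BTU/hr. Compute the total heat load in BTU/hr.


Qt = 30917 + 6020 = 36937 BTU/hr

36937 BTU/hr


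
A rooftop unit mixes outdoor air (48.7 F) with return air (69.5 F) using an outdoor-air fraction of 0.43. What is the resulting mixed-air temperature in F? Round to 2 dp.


T_mix = 0.43*48.7 + 0.57*69.5 = 60.56 F

60.56 F


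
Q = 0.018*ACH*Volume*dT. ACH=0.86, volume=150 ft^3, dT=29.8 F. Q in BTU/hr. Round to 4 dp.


Q = 0.018 * 0.86 * 150 * 29.8 = 69.1956 BTU/hr

69.1956 BTU/hr


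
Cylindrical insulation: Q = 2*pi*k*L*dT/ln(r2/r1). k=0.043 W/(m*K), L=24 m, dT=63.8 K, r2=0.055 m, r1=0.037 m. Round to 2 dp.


Q = 2*pi*0.043*24*63.8/ln(0.055/0.037) = 1043.59 W

1043.59 W


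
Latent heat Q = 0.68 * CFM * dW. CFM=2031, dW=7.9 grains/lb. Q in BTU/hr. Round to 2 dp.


Q = 0.68 * 2031 * 7.9 = 10910.53 BTU/hr

10910.53 BTU/hr


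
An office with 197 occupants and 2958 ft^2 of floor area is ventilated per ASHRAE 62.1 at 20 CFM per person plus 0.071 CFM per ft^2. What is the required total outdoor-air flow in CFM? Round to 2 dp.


Total = 197*20 + 2958*0.071 = 4150.02 CFM

4150.02 CFM


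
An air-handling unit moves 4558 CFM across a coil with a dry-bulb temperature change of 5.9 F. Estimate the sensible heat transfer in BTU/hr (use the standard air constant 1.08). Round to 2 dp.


Q = 1.08 * 4558 * 5.9 = 29043.58 BTU/hr

29043.58 BTU/hr


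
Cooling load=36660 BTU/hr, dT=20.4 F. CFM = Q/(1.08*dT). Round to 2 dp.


CFM = 36660 / (1.08 * 20.4) = 1663.94

1663.94 CFM


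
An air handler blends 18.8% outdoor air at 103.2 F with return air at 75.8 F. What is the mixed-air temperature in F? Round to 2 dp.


T_mix = 75.8 + (18.8/100)*(103.2-75.8) = 80.95 F

80.95 F


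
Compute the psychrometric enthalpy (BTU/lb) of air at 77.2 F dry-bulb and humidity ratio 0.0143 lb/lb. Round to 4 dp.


h = 0.24*77.2 + 0.0143*(1061+0.444*77.2) = 34.1905 BTU/lb

34.1905 BTU/lb


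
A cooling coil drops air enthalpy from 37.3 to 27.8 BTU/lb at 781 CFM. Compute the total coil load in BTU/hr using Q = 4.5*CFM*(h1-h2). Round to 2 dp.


Q = 4.5 * 781 * (37.3 - 27.8) = 33387.75 BTU/hr

33387.75 BTU/hr


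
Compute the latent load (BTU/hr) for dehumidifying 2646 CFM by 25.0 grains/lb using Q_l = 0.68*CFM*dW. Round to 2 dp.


Q = 0.68 * 2646 * 25.0 = 44982.00 BTU/hr

44982.00 BTU/hr


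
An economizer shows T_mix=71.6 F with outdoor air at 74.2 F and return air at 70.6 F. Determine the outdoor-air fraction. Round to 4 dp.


frac = (71.6 - 70.6) / (74.2 - 70.6) = 0.2778

0.2778


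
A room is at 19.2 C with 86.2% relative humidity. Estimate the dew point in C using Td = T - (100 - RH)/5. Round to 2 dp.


Td = 19.2 - (100-86.2)/5 = 16.44 C

16.44 C


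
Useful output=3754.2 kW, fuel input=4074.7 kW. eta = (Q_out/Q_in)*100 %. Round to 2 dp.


eta = (3754.2/4074.7)*100 = 92.13 %

92.13 %


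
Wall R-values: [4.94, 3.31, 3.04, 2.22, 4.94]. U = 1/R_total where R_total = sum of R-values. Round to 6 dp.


R_total = 4.94 + 3.31 + 3.04 + 2.22 + 4.94 = 18.45
U = 1/18.45 = 0.054201

0.054201


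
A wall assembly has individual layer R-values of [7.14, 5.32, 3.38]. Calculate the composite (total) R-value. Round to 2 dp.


R_total = 7.14 + 5.32 + 3.38 = 15.84

15.84


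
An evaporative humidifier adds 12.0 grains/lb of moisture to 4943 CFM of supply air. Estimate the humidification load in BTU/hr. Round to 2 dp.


Q = 0.68 * 4943 * 12.0 = 40334.88 BTU/hr

40334.88 BTU/hr


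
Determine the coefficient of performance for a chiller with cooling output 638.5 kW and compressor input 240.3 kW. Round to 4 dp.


COP = 638.5 / 240.3 = 2.6571

2.6571


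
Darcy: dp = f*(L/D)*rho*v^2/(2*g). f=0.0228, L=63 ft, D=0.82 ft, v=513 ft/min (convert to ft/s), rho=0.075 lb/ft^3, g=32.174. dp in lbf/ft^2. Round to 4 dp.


v_fps = 513/60 = 8.55 ft/s
dp = 0.0228*(63/0.82)*0.075*8.55^2/(2*32.174) = 0.1493 lbf/ft^2

0.1493 lbf/ft^2


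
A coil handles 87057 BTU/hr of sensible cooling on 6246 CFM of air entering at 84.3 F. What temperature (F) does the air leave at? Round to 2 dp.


dT = 87057/(1.08*6246) = 12.9056
T_leave = 84.3 - 12.9056 = 71.39 F

71.39 F


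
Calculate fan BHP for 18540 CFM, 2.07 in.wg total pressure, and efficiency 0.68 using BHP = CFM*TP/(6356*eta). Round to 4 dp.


BHP = 18540 * 2.07 / (6356 * 0.68) = 8.8795 hp

8.8795 hp


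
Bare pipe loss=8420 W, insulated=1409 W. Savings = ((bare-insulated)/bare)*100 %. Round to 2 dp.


Savings = ((8420-1409)/8420)*100 = 83.27 %

83.27 %


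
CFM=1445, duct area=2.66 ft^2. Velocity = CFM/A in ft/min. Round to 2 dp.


V = 1445 / 2.66 = 543.23 ft/min

543.23 ft/min


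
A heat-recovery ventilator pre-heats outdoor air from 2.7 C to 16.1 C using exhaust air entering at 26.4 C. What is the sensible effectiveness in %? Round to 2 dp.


eff = (16.1-2.7)/(26.4-2.7)*100 = 56.54 %

56.54 %


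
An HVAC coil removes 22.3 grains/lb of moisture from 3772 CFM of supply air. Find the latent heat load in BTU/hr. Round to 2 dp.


Q = 0.68 * 3772 * 22.3 = 57198.61 BTU/hr

57198.61 BTU/hr


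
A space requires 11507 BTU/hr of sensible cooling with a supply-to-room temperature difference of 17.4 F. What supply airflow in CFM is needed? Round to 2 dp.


CFM = 11507 / (1.08 * 17.4) = 612.34

612.34 CFM


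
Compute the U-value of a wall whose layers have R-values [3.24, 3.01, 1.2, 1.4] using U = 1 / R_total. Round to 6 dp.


R_total = 3.24 + 3.01 + 1.2 + 1.4 = 8.85
U = 1/8.85 = 0.112994

0.112994


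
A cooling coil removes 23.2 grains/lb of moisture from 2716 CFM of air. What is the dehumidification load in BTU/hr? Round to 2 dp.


Q = 0.68 * 2716 * 23.2 = 42847.62 BTU/hr

42847.62 BTU/hr


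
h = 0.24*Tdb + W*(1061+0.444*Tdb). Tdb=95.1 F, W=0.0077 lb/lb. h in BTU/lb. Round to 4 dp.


h = 0.24*95.1 + 0.0077*(1061+0.444*95.1) = 31.3188 BTU/lb

31.3188 BTU/lb


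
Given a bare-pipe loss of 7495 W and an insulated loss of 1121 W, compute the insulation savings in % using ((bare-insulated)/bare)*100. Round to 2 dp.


Savings = ((7495-1121)/7495)*100 = 85.04 %

85.04 %


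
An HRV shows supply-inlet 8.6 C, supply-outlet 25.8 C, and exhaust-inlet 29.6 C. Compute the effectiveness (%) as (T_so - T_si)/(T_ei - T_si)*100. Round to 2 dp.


eff = (25.8-8.6)/(29.6-8.6)*100 = 81.90 %

81.90 %


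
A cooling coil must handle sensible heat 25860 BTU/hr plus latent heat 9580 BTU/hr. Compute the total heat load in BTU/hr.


Qt = 25860 + 9580 = 35440 BTU/hr

35440 BTU/hr


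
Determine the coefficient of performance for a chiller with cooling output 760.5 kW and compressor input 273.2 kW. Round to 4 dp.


COP = 760.5 / 273.2 = 2.7837

2.7837


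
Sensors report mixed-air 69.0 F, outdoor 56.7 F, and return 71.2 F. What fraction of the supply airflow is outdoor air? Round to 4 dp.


frac = (69.0 - 71.2) / (56.7 - 71.2) = 0.1517

0.1517


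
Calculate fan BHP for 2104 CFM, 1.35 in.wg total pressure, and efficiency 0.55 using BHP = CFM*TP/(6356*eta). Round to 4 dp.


BHP = 2104 * 1.35 / (6356 * 0.55) = 0.8125 hp

0.8125 hp


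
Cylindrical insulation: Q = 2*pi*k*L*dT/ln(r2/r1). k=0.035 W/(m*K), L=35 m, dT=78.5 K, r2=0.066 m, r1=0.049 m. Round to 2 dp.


Q = 2*pi*0.035*35*78.5/ln(0.066/0.049) = 2028.67 W

2028.67 W


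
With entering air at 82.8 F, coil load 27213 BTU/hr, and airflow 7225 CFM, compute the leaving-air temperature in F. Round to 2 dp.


dT = 27213/(1.08*7225) = 3.4875
T_leave = 82.8 - 3.4875 = 79.31 F

79.31 F


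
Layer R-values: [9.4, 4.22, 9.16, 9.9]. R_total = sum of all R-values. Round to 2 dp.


R_total = 9.4 + 4.22 + 9.16 + 9.9 = 32.68

32.68


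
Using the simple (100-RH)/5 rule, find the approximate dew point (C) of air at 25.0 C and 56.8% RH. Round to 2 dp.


Td = 25.0 - (100-56.8)/5 = 16.36 C

16.36 C


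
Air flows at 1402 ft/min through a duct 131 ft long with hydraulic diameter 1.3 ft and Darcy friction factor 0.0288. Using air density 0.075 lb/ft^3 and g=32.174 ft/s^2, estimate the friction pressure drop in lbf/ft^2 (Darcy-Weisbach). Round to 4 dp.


v_fps = 1402/60 = 23.3667 ft/s
dp = 0.0288*(131/1.3)*0.075*23.3667^2/(2*32.174) = 1.8469 lbf/ft^2

1.8469 lbf/ft^2


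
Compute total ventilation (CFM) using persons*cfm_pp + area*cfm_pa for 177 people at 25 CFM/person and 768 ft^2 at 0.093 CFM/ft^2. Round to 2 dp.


Total = 177*25 + 768*0.093 = 4496.42 CFM

4496.42 CFM


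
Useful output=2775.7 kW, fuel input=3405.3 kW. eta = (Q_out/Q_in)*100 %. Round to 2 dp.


eta = (2775.7/3405.3)*100 = 81.51 %

81.51 %


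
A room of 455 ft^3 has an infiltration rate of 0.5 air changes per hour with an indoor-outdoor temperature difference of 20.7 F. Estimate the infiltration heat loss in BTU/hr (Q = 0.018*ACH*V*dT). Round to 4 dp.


Q = 0.018 * 0.5 * 455 * 20.7 = 84.7665 BTU/hr

84.7665 BTU/hr


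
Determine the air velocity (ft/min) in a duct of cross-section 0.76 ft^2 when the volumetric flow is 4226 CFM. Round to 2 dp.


V = 4226 / 0.76 = 5560.53 ft/min

5560.53 ft/min


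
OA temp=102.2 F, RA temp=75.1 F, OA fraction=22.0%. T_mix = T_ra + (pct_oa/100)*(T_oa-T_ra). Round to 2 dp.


T_mix = 75.1 + (22.0/100)*(102.2-75.1) = 81.06 F

81.06 F


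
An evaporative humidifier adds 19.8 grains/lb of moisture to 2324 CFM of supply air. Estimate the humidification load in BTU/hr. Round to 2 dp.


Q = 0.68 * 2324 * 19.8 = 31290.34 BTU/hr

31290.34 BTU/hr


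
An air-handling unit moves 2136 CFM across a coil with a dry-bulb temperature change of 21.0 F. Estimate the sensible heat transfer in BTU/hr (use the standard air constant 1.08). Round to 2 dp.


Q = 1.08 * 2136 * 21.0 = 48444.48 BTU/hr

48444.48 BTU/hr


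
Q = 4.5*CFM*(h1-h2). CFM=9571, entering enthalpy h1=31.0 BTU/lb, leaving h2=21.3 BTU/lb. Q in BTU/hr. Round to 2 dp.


Q = 4.5 * 9571 * (31.0 - 21.3) = 417774.15 BTU/hr

417774.15 BTU/hr


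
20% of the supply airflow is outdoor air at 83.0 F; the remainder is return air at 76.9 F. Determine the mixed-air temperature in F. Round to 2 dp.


T_mix = 0.2*83.0 + 0.8*76.9 = 78.12 F

78.12 F


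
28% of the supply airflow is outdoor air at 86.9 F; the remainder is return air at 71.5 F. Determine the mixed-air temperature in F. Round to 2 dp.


T_mix = 0.28*86.9 + 0.72*71.5 = 75.81 F

75.81 F


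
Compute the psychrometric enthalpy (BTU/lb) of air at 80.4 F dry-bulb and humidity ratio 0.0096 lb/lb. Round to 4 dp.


h = 0.24*80.4 + 0.0096*(1061+0.444*80.4) = 29.8243 BTU/lb

29.8243 BTU/lb


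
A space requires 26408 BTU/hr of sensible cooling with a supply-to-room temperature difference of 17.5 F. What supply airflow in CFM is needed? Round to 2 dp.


CFM = 26408 / (1.08 * 17.5) = 1397.25

1397.25 CFM
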